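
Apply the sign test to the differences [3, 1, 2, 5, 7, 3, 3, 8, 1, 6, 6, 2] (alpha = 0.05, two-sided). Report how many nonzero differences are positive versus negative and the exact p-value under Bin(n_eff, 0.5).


Step 1: Discard zero differences. Original n = 12; n_eff = number of nonzero differences = 12.
Nonzero differences (with sign): +3, +1, +2, +5, +7, +3, +3, +8, +1, +6, +6, +2
Step 2: Count signs: positive = 12, negative = 0.
Step 3: Under H0: P(positive) = 0.5, so the number of positives S ~ Bin(12, 0.5).
Step 4: Two-sided exact p-value = sum of Bin(12,0.5) probabilities at or below the observed probability = 0.000488.
Step 5: alpha = 0.05. reject H0.

n_eff = 12, pos = 12, neg = 0, p = 0.000488, reject H0.


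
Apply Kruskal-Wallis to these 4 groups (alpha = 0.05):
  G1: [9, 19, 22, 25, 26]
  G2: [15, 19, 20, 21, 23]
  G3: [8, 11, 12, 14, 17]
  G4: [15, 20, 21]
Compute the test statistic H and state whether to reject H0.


Step 1: Combine all N = 18 observations and assign midranks.
sorted (value, group, rank): (8,G3,1), (9,G1,2), (11,G3,3), (12,G3,4), (14,G3,5), (15,G2,6.5), (15,G4,6.5), (17,G3,8), (19,G1,9.5), (19,G2,9.5), (20,G2,11.5), (20,G4,11.5), (21,G2,13.5), (21,G4,13.5), (22,G1,15), (23,G2,16), (25,G1,17), (26,G1,18)
Step 2: Sum ranks within each group.
R_1 = 61.5 (n_1 = 5)
R_2 = 57 (n_2 = 5)
R_3 = 21 (n_3 = 5)
R_4 = 31.5 (n_4 = 3)
Step 3: H = 12/(N(N+1)) * sum(R_i^2/n_i) - 3(N+1)
     = 12/(18*19) * (61.5^2/5 + 57^2/5 + 21^2/5 + 31.5^2/3) - 3*19
     = 0.035088 * 1825.2 - 57
     = 7.042105.
Step 4: Ties present; correction factor C = 1 - 24/(18^3 - 18) = 0.995872. Corrected H = 7.042105 / 0.995872 = 7.071295.
Step 5: Under H0, H ~ chi^2(3); p-value = 0.069660.
Step 6: alpha = 0.05. fail to reject H0.

H = 7.0713, df = 3, p = 0.069660, fail to reject H0.


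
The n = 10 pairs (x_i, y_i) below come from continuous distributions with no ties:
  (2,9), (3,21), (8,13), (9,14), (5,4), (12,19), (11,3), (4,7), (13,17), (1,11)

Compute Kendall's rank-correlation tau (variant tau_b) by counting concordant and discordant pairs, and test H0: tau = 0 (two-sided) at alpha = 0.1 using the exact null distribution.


Step 1: Enumerate the 45 unordered pairs (i,j) with i<j and classify each by sign(x_j-x_i) * sign(y_j-y_i).
  (1,2):dx=+1,dy=+12->C; (1,3):dx=+6,dy=+4->C; (1,4):dx=+7,dy=+5->C; (1,5):dx=+3,dy=-5->D
  (1,6):dx=+10,dy=+10->C; (1,7):dx=+9,dy=-6->D; (1,8):dx=+2,dy=-2->D; (1,9):dx=+11,dy=+8->C
  (1,10):dx=-1,dy=+2->D; (2,3):dx=+5,dy=-8->D; (2,4):dx=+6,dy=-7->D; (2,5):dx=+2,dy=-17->D
  (2,6):dx=+9,dy=-2->D; (2,7):dx=+8,dy=-18->D; (2,8):dx=+1,dy=-14->D; (2,9):dx=+10,dy=-4->D
  (2,10):dx=-2,dy=-10->C; (3,4):dx=+1,dy=+1->C; (3,5):dx=-3,dy=-9->C; (3,6):dx=+4,dy=+6->C
  (3,7):dx=+3,dy=-10->D; (3,8):dx=-4,dy=-6->C; (3,9):dx=+5,dy=+4->C; (3,10):dx=-7,dy=-2->C
  (4,5):dx=-4,dy=-10->C; (4,6):dx=+3,dy=+5->C; (4,7):dx=+2,dy=-11->D; (4,8):dx=-5,dy=-7->C
  (4,9):dx=+4,dy=+3->C; (4,10):dx=-8,dy=-3->C; (5,6):dx=+7,dy=+15->C; (5,7):dx=+6,dy=-1->D
  (5,8):dx=-1,dy=+3->D; (5,9):dx=+8,dy=+13->C; (5,10):dx=-4,dy=+7->D; (6,7):dx=-1,dy=-16->C
  (6,8):dx=-8,dy=-12->C; (6,9):dx=+1,dy=-2->D; (6,10):dx=-11,dy=-8->C; (7,8):dx=-7,dy=+4->D
  (7,9):dx=+2,dy=+14->C; (7,10):dx=-10,dy=+8->D; (8,9):dx=+9,dy=+10->C; (8,10):dx=-3,dy=+4->D
  (9,10):dx=-12,dy=-6->C
Step 2: C = 25, D = 20, total pairs = 45.
Step 3: tau = (C - D)/(n(n-1)/2) = (25 - 20)/45 = 0.111111.
Step 4: Exact two-sided p-value (enumerate n! = 3628800 permutations of y under H0): p = 0.727490.
Step 5: alpha = 0.1. fail to reject H0.

tau_b = 0.1111 (C=25, D=20), p = 0.727490, fail to reject H0.


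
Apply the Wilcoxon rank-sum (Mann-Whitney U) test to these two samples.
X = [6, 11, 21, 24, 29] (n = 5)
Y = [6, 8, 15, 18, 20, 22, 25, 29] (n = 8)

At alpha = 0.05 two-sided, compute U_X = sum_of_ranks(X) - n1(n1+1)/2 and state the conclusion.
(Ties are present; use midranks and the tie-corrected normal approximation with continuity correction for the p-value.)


Step 1: Combine and sort all 13 observations; assign midranks.
sorted (value, group): (6,X), (6,Y), (8,Y), (11,X), (15,Y), (18,Y), (20,Y), (21,X), (22,Y), (24,X), (25,Y), (29,X), (29,Y)
ranks: 6->1.5, 6->1.5, 8->3, 11->4, 15->5, 18->6, 20->7, 21->8, 22->9, 24->10, 25->11, 29->12.5, 29->12.5
Step 2: Rank sum for X: R1 = 1.5 + 4 + 8 + 10 + 12.5 = 36.
Step 3: U_X = R1 - n1(n1+1)/2 = 36 - 5*6/2 = 36 - 15 = 21.
       U_Y = n1*n2 - U_X = 40 - 21 = 19.
Step 4: Ties are present, so use the tie-corrected normal approximation (with continuity correction) for the p-value.
Step 5: p-value = 0.941492; compare to alpha = 0.05. fail to reject H0.

U_X = 21, p = 0.941492, fail to reject H0 at alpha = 0.05.


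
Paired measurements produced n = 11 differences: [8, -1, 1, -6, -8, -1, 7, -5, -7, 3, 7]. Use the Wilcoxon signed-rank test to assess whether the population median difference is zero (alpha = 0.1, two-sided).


Step 1: Drop any zero differences (none here) and take |d_i|.
|d| = [8, 1, 1, 6, 8, 1, 7, 5, 7, 3, 7]
Step 2: Midrank |d_i| (ties get averaged ranks).
ranks: |8|->10.5, |1|->2, |1|->2, |6|->6, |8|->10.5, |1|->2, |7|->8, |5|->5, |7|->8, |3|->4, |7|->8
Step 3: Attach original signs; sum ranks with positive sign and with negative sign.
W+ = 10.5 + 2 + 8 + 4 + 8 = 32.5
W- = 2 + 6 + 10.5 + 2 + 5 + 8 = 33.5
(Check: W+ + W- = 66 should equal n(n+1)/2 = 66.)
Step 4: Test statistic W = min(W+, W-) = 32.5.
Step 5: Ties in |d|, so use the tie-corrected normal approximation.
        E[W] = n(n+1)/4 = 11*12/4 = 33.
        Tie groups: |d|=1 (t=3), |d|=7 (t=3), |d|=8 (t=2); sum(t^3 - t) = 54.
        Var[W] = n(n+1)(2n+1)/24 - sum(t^3-t)/48 = 3036/24 - 54/48 = 125.375.
        z = (W - E[W]) / sqrt(Var[W]) = (32.5 - 33) / 11.1971 = -0.0447.
        Two-sided p = 2*Phi(z) = 0.964383.
Step 6: alpha = 0.1. fail to reject H0.

W+ = 32.5, W- = 33.5, W = min = 32.5, p = 0.964383, fail to reject H0.


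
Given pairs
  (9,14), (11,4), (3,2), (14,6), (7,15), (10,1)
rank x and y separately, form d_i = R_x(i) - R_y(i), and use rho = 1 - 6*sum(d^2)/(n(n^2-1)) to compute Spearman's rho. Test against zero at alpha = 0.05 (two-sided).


Step 1: Rank x and y separately (midranks; no ties here).
rank(x): 9->3, 11->5, 3->1, 14->6, 7->2, 10->4
rank(y): 14->5, 4->3, 2->2, 6->4, 15->6, 1->1
Step 2: d_i = R_x(i) - R_y(i); compute d_i^2.
  (3-5)^2=4, (5-3)^2=4, (1-2)^2=1, (6-4)^2=4, (2-6)^2=16, (4-1)^2=9
sum(d^2) = 38.
Step 3: rho = 1 - 6*38 / (6*(6^2 - 1)) = 1 - 228/210 = -0.085714.
Step 4: Under H0, t = rho * sqrt((n-2)/(1-rho^2)) = -0.1721 ~ t(4).
Step 5: Two-sided p-value from the t-distribution with 4 df = 0.871743.
Step 6: alpha = 0.05. fail to reject H0.

rho = -0.0857, p = 0.871743, fail to reject H0 at alpha = 0.05.


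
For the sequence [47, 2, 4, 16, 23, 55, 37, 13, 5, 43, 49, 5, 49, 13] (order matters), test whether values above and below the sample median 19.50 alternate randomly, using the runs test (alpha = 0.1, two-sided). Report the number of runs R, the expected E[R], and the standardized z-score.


Step 1: Compute median = 19.50; label A = above, B = below.
Labels in order: ABBBAAABBAABAB  (n_A = 7, n_B = 7)
Step 2: Count runs R = 8.
Step 3: Under H0 (random ordering), E[R] = 2*n_A*n_B/(n_A+n_B) + 1 = 2*7*7/14 + 1 = 8.0000.
        Var[R] = 2*n_A*n_B*(2*n_A*n_B - n_A - n_B) / ((n_A+n_B)^2 * (n_A+n_B-1)) = 8232/2548 = 3.2308.
        SD[R] = 1.7974.
Step 4: R = E[R], so z = 0 with no continuity correction.
Step 5: Two-sided p-value via normal approximation = 2*(1 - Phi(|z|)) = 1.000000.
Step 6: alpha = 0.1. fail to reject H0.

R = 8, z = 0.0000, p = 1.000000, fail to reject H0.


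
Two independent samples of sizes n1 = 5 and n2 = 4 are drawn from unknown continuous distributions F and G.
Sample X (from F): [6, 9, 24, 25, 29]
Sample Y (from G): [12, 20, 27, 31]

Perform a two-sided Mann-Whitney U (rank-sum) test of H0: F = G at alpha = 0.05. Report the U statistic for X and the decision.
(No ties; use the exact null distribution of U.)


Step 1: Combine and sort all 9 observations; assign midranks.
sorted (value, group): (6,X), (9,X), (12,Y), (20,Y), (24,X), (25,X), (27,Y), (29,X), (31,Y)
ranks: 6->1, 9->2, 12->3, 20->4, 24->5, 25->6, 27->7, 29->8, 31->9
Step 2: Rank sum for X: R1 = 1 + 2 + 5 + 6 + 8 = 22.
Step 3: U_X = R1 - n1(n1+1)/2 = 22 - 5*6/2 = 22 - 15 = 7.
       U_Y = n1*n2 - U_X = 20 - 7 = 13.
Step 4: No ties, so the exact null distribution of U (based on enumerating the C(9,5) = 126 equally likely rank assignments) gives the two-sided p-value.
Step 5: p-value = 0.555556; compare to alpha = 0.05. fail to reject H0.

U_X = 7, p = 0.555556, fail to reject H0 at alpha = 0.05.


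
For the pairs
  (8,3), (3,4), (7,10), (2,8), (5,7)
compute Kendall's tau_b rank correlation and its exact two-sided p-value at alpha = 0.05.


Step 1: Enumerate the 10 unordered pairs (i,j) with i<j and classify each by sign(x_j-x_i) * sign(y_j-y_i).
  (1,2):dx=-5,dy=+1->D; (1,3):dx=-1,dy=+7->D; (1,4):dx=-6,dy=+5->D; (1,5):dx=-3,dy=+4->D
  (2,3):dx=+4,dy=+6->C; (2,4):dx=-1,dy=+4->D; (2,5):dx=+2,dy=+3->C; (3,4):dx=-5,dy=-2->C
  (3,5):dx=-2,dy=-3->C; (4,5):dx=+3,dy=-1->D
Step 2: C = 4, D = 6, total pairs = 10.
Step 3: tau = (C - D)/(n(n-1)/2) = (4 - 6)/10 = -0.200000.
Step 4: Exact two-sided p-value (enumerate n! = 120 permutations of y under H0): p = 0.816667.
Step 5: alpha = 0.05. fail to reject H0.

tau_b = -0.2000 (C=4, D=6), p = 0.816667, fail to reject H0.


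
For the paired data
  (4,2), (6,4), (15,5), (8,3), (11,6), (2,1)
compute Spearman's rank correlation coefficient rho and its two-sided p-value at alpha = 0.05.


Step 1: Rank x and y separately (midranks; no ties here).
rank(x): 4->2, 6->3, 15->6, 8->4, 11->5, 2->1
rank(y): 2->2, 4->4, 5->5, 3->3, 6->6, 1->1
Step 2: d_i = R_x(i) - R_y(i); compute d_i^2.
  (2-2)^2=0, (3-4)^2=1, (6-5)^2=1, (4-3)^2=1, (5-6)^2=1, (1-1)^2=0
sum(d^2) = 4.
Step 3: rho = 1 - 6*4 / (6*(6^2 - 1)) = 1 - 24/210 = 0.885714.
Step 4: Under H0, t = rho * sqrt((n-2)/(1-rho^2)) = 3.8158 ~ t(4).
Step 5: Two-sided p-value from the t-distribution with 4 df = 0.018845.
Step 6: alpha = 0.05. reject H0.

rho = 0.8857, p = 0.018845, reject H0 at alpha = 0.05.


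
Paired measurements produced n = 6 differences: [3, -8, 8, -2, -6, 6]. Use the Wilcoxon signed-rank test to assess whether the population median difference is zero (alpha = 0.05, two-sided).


Step 1: Drop any zero differences (none here) and take |d_i|.
|d| = [3, 8, 8, 2, 6, 6]
Step 2: Midrank |d_i| (ties get averaged ranks).
ranks: |3|->2, |8|->5.5, |8|->5.5, |2|->1, |6|->3.5, |6|->3.5
Step 3: Attach original signs; sum ranks with positive sign and with negative sign.
W+ = 2 + 5.5 + 3.5 = 11
W- = 5.5 + 1 + 3.5 = 10
(Check: W+ + W- = 21 should equal n(n+1)/2 = 21.)
Step 4: Test statistic W = min(W+, W-) = 10.
Step 5: Ties in |d|, so use the tie-corrected normal approximation.
        E[W] = n(n+1)/4 = 6*7/4 = 10.5.
        Tie groups: |d|=6 (t=2), |d|=8 (t=2); sum(t^3 - t) = 12.
        Var[W] = n(n+1)(2n+1)/24 - sum(t^3-t)/48 = 546/24 - 12/48 = 22.5.
        z = (W - E[W]) / sqrt(Var[W]) = (10 - 10.5) / 4.7434 = -0.1054.
        Two-sided p = 2*Phi(z) = 0.916051.
Step 6: alpha = 0.05. fail to reject H0.

W+ = 11, W- = 10, W = min = 10, p = 0.916051, fail to reject H0.


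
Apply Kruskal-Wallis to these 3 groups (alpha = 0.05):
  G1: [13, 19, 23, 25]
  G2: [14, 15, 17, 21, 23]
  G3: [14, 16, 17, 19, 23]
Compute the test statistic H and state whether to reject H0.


Step 1: Combine all N = 14 observations and assign midranks.
sorted (value, group, rank): (13,G1,1), (14,G2,2.5), (14,G3,2.5), (15,G2,4), (16,G3,5), (17,G2,6.5), (17,G3,6.5), (19,G1,8.5), (19,G3,8.5), (21,G2,10), (23,G1,12), (23,G2,12), (23,G3,12), (25,G1,14)
Step 2: Sum ranks within each group.
R_1 = 35.5 (n_1 = 4)
R_2 = 35 (n_2 = 5)
R_3 = 34.5 (n_3 = 5)
Step 3: H = 12/(N(N+1)) * sum(R_i^2/n_i) - 3(N+1)
     = 12/(14*15) * (35.5^2/4 + 35^2/5 + 34.5^2/5) - 3*15
     = 0.057143 * 798.112 - 45
     = 0.606429.
Step 4: Ties present; correction factor C = 1 - 42/(14^3 - 14) = 0.984615. Corrected H = 0.606429 / 0.984615 = 0.615904.
Step 5: Under H0, H ~ chi^2(2); p-value = 0.734951.
Step 6: alpha = 0.05. fail to reject H0.

H = 0.6159, df = 2, p = 0.734951, fail to reject H0.


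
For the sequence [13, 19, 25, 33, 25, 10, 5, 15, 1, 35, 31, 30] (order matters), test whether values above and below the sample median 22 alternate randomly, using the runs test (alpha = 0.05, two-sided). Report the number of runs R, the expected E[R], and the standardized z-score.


Step 1: Compute median = 22; label A = above, B = below.
Labels in order: BBAAABBBBAAA  (n_A = 6, n_B = 6)
Step 2: Count runs R = 4.
Step 3: Under H0 (random ordering), E[R] = 2*n_A*n_B/(n_A+n_B) + 1 = 2*6*6/12 + 1 = 7.0000.
        Var[R] = 2*n_A*n_B*(2*n_A*n_B - n_A - n_B) / ((n_A+n_B)^2 * (n_A+n_B-1)) = 4320/1584 = 2.7273.
        SD[R] = 1.6514.
Step 4: Continuity-corrected z = (R + 0.5 - E[R]) / SD[R] = (4 + 0.5 - 7.0000) / 1.6514 = -1.5138.
Step 5: Two-sided p-value via normal approximation = 2*(1 - Phi(|z|)) = 0.130070.
Step 6: alpha = 0.05. fail to reject H0.

R = 4, z = -1.5138, p = 0.130070, fail to reject H0.


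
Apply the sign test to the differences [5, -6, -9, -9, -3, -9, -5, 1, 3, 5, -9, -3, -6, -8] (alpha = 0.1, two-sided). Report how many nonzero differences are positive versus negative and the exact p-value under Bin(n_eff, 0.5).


Step 1: Discard zero differences. Original n = 14; n_eff = number of nonzero differences = 14.
Nonzero differences (with sign): +5, -6, -9, -9, -3, -9, -5, +1, +3, +5, -9, -3, -6, -8
Step 2: Count signs: positive = 4, negative = 10.
Step 3: Under H0: P(positive) = 0.5, so the number of positives S ~ Bin(14, 0.5).
Step 4: Two-sided exact p-value = sum of Bin(14,0.5) probabilities at or below the observed probability = 0.179565.
Step 5: alpha = 0.1. fail to reject H0.

n_eff = 14, pos = 4, neg = 10, p = 0.179565, fail to reject H0.


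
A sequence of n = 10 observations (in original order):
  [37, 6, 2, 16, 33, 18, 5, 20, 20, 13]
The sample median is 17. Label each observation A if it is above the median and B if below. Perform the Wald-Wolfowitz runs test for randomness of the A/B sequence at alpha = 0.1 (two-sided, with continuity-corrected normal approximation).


Step 1: Compute median = 17; label A = above, B = below.
Labels in order: ABBBAABAAB  (n_A = 5, n_B = 5)
Step 2: Count runs R = 6.
Step 3: Under H0 (random ordering), E[R] = 2*n_A*n_B/(n_A+n_B) + 1 = 2*5*5/10 + 1 = 6.0000.
        Var[R] = 2*n_A*n_B*(2*n_A*n_B - n_A - n_B) / ((n_A+n_B)^2 * (n_A+n_B-1)) = 2000/900 = 2.2222.
        SD[R] = 1.4907.
Step 4: R = E[R], so z = 0 with no continuity correction.
Step 5: Two-sided p-value via normal approximation = 2*(1 - Phi(|z|)) = 1.000000.
Step 6: alpha = 0.1. fail to reject H0.

R = 6, z = 0.0000, p = 1.000000, fail to reject H0.


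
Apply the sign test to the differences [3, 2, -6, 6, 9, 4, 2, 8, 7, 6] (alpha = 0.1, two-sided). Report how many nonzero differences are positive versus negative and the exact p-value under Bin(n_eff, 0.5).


Step 1: Discard zero differences. Original n = 10; n_eff = number of nonzero differences = 10.
Nonzero differences (with sign): +3, +2, -6, +6, +9, +4, +2, +8, +7, +6
Step 2: Count signs: positive = 9, negative = 1.
Step 3: Under H0: P(positive) = 0.5, so the number of positives S ~ Bin(10, 0.5).
Step 4: Two-sided exact p-value = sum of Bin(10,0.5) probabilities at or below the observed probability = 0.021484.
Step 5: alpha = 0.1. reject H0.

n_eff = 10, pos = 9, neg = 1, p = 0.021484, reject H0.


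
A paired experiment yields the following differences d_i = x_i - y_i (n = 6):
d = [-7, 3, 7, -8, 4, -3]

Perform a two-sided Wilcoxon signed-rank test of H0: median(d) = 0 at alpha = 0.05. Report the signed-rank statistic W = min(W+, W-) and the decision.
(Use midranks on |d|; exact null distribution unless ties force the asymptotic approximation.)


Step 1: Drop any zero differences (none here) and take |d_i|.
|d| = [7, 3, 7, 8, 4, 3]
Step 2: Midrank |d_i| (ties get averaged ranks).
ranks: |7|->4.5, |3|->1.5, |7|->4.5, |8|->6, |4|->3, |3|->1.5
Step 3: Attach original signs; sum ranks with positive sign and with negative sign.
W+ = 1.5 + 4.5 + 3 = 9
W- = 4.5 + 6 + 1.5 = 12
(Check: W+ + W- = 21 should equal n(n+1)/2 = 21.)
Step 4: Test statistic W = min(W+, W-) = 9.
Step 5: Ties in |d|, so use the tie-corrected normal approximation.
        E[W] = n(n+1)/4 = 6*7/4 = 10.5.
        Tie groups: |d|=3 (t=2), |d|=7 (t=2); sum(t^3 - t) = 12.
        Var[W] = n(n+1)(2n+1)/24 - sum(t^3-t)/48 = 546/24 - 12/48 = 22.5.
        z = (W - E[W]) / sqrt(Var[W]) = (9 - 10.5) / 4.7434 = -0.3162.
        Two-sided p = 2*Phi(z) = 0.751830.
Step 6: alpha = 0.05. fail to reject H0.

W+ = 9, W- = 12, W = min = 9, p = 0.751830, fail to reject H0.


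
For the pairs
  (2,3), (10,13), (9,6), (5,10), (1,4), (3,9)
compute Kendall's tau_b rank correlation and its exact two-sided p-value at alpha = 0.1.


Step 1: Enumerate the 15 unordered pairs (i,j) with i<j and classify each by sign(x_j-x_i) * sign(y_j-y_i).
  (1,2):dx=+8,dy=+10->C; (1,3):dx=+7,dy=+3->C; (1,4):dx=+3,dy=+7->C; (1,5):dx=-1,dy=+1->D
  (1,6):dx=+1,dy=+6->C; (2,3):dx=-1,dy=-7->C; (2,4):dx=-5,dy=-3->C; (2,5):dx=-9,dy=-9->C
  (2,6):dx=-7,dy=-4->C; (3,4):dx=-4,dy=+4->D; (3,5):dx=-8,dy=-2->C; (3,6):dx=-6,dy=+3->D
  (4,5):dx=-4,dy=-6->C; (4,6):dx=-2,dy=-1->C; (5,6):dx=+2,dy=+5->C
Step 2: C = 12, D = 3, total pairs = 15.
Step 3: tau = (C - D)/(n(n-1)/2) = (12 - 3)/15 = 0.600000.
Step 4: Exact two-sided p-value (enumerate n! = 720 permutations of y under H0): p = 0.136111.
Step 5: alpha = 0.1. fail to reject H0.

tau_b = 0.6000 (C=12, D=3), p = 0.136111, fail to reject H0.


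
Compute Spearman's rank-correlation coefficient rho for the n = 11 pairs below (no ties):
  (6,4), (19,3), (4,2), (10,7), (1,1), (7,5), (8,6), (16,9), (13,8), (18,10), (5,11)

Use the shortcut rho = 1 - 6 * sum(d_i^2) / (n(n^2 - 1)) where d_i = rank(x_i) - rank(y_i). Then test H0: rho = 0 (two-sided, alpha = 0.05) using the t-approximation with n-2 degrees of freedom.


Step 1: Rank x and y separately (midranks; no ties here).
rank(x): 6->4, 19->11, 4->2, 10->7, 1->1, 7->5, 8->6, 16->9, 13->8, 18->10, 5->3
rank(y): 4->4, 3->3, 2->2, 7->7, 1->1, 5->5, 6->6, 9->9, 8->8, 10->10, 11->11
Step 2: d_i = R_x(i) - R_y(i); compute d_i^2.
  (4-4)^2=0, (11-3)^2=64, (2-2)^2=0, (7-7)^2=0, (1-1)^2=0, (5-5)^2=0, (6-6)^2=0, (9-9)^2=0, (8-8)^2=0, (10-10)^2=0, (3-11)^2=64
sum(d^2) = 128.
Step 3: rho = 1 - 6*128 / (11*(11^2 - 1)) = 1 - 768/1320 = 0.418182.
Step 4: Under H0, t = rho * sqrt((n-2)/(1-rho^2)) = 1.3811 ~ t(9).
Step 5: Two-sided p-value from the t-distribution with 9 df = 0.200570.
Step 6: alpha = 0.05. fail to reject H0.

rho = 0.4182, p = 0.200570, fail to reject H0 at alpha = 0.05.


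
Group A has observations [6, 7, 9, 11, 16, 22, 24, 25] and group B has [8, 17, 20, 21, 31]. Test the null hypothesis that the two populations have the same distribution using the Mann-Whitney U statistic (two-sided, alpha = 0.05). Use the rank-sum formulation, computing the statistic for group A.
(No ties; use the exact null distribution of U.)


Step 1: Combine and sort all 13 observations; assign midranks.
sorted (value, group): (6,X), (7,X), (8,Y), (9,X), (11,X), (16,X), (17,Y), (20,Y), (21,Y), (22,X), (24,X), (25,X), (31,Y)
ranks: 6->1, 7->2, 8->3, 9->4, 11->5, 16->6, 17->7, 20->8, 21->9, 22->10, 24->11, 25->12, 31->13
Step 2: Rank sum for X: R1 = 1 + 2 + 4 + 5 + 6 + 10 + 11 + 12 = 51.
Step 3: U_X = R1 - n1(n1+1)/2 = 51 - 8*9/2 = 51 - 36 = 15.
       U_Y = n1*n2 - U_X = 40 - 15 = 25.
Step 4: No ties, so the exact null distribution of U (based on enumerating the C(13,8) = 1287 equally likely rank assignments) gives the two-sided p-value.
Step 5: p-value = 0.523699; compare to alpha = 0.05. fail to reject H0.

U_X = 15, p = 0.523699, fail to reject H0 at alpha = 0.05.


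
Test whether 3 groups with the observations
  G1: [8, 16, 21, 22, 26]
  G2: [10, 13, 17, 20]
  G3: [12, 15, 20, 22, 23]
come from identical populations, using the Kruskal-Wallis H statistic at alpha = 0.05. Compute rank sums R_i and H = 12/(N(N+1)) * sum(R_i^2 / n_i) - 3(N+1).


Step 1: Combine all N = 14 observations and assign midranks.
sorted (value, group, rank): (8,G1,1), (10,G2,2), (12,G3,3), (13,G2,4), (15,G3,5), (16,G1,6), (17,G2,7), (20,G2,8.5), (20,G3,8.5), (21,G1,10), (22,G1,11.5), (22,G3,11.5), (23,G3,13), (26,G1,14)
Step 2: Sum ranks within each group.
R_1 = 42.5 (n_1 = 5)
R_2 = 21.5 (n_2 = 4)
R_3 = 41 (n_3 = 5)
Step 3: H = 12/(N(N+1)) * sum(R_i^2/n_i) - 3(N+1)
     = 12/(14*15) * (42.5^2/5 + 21.5^2/4 + 41^2/5) - 3*15
     = 0.057143 * 813.013 - 45
     = 1.457857.
Step 4: Ties present; correction factor C = 1 - 12/(14^3 - 14) = 0.995604. Corrected H = 1.457857 / 0.995604 = 1.464294.
Step 5: Under H0, H ~ chi^2(2); p-value = 0.480876.
Step 6: alpha = 0.05. fail to reject H0.

H = 1.4643, df = 2, p = 0.480876, fail to reject H0.


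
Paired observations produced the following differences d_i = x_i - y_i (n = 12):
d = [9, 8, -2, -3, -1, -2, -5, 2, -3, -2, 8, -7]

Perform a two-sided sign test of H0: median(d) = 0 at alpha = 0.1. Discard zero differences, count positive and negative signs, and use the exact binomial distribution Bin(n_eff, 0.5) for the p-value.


Step 1: Discard zero differences. Original n = 12; n_eff = number of nonzero differences = 12.
Nonzero differences (with sign): +9, +8, -2, -3, -1, -2, -5, +2, -3, -2, +8, -7
Step 2: Count signs: positive = 4, negative = 8.
Step 3: Under H0: P(positive) = 0.5, so the number of positives S ~ Bin(12, 0.5).
Step 4: Two-sided exact p-value = sum of Bin(12,0.5) probabilities at or below the observed probability = 0.387695.
Step 5: alpha = 0.1. fail to reject H0.

n_eff = 12, pos = 4, neg = 8, p = 0.387695, fail to reject H0.


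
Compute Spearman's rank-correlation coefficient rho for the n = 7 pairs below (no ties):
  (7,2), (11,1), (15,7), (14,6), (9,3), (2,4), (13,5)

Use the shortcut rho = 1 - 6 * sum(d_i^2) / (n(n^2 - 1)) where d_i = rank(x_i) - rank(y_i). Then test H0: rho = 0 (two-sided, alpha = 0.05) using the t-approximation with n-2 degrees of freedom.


Step 1: Rank x and y separately (midranks; no ties here).
rank(x): 7->2, 11->4, 15->7, 14->6, 9->3, 2->1, 13->5
rank(y): 2->2, 1->1, 7->7, 6->6, 3->3, 4->4, 5->5
Step 2: d_i = R_x(i) - R_y(i); compute d_i^2.
  (2-2)^2=0, (4-1)^2=9, (7-7)^2=0, (6-6)^2=0, (3-3)^2=0, (1-4)^2=9, (5-5)^2=0
sum(d^2) = 18.
Step 3: rho = 1 - 6*18 / (7*(7^2 - 1)) = 1 - 108/336 = 0.678571.
Step 4: Under H0, t = rho * sqrt((n-2)/(1-rho^2)) = 2.0657 ~ t(5).
Step 5: Two-sided p-value from the t-distribution with 5 df = 0.093750.
Step 6: alpha = 0.05. fail to reject H0.

rho = 0.6786, p = 0.093750, fail to reject H0 at alpha = 0.05.


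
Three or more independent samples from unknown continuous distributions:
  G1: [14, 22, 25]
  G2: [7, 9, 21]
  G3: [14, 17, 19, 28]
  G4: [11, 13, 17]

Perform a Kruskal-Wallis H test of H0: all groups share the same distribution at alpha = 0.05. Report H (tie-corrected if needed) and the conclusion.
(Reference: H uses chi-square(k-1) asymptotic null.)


Step 1: Combine all N = 13 observations and assign midranks.
sorted (value, group, rank): (7,G2,1), (9,G2,2), (11,G4,3), (13,G4,4), (14,G1,5.5), (14,G3,5.5), (17,G3,7.5), (17,G4,7.5), (19,G3,9), (21,G2,10), (22,G1,11), (25,G1,12), (28,G3,13)
Step 2: Sum ranks within each group.
R_1 = 28.5 (n_1 = 3)
R_2 = 13 (n_2 = 3)
R_3 = 35 (n_3 = 4)
R_4 = 14.5 (n_4 = 3)
Step 3: H = 12/(N(N+1)) * sum(R_i^2/n_i) - 3(N+1)
     = 12/(13*14) * (28.5^2/3 + 13^2/3 + 35^2/4 + 14.5^2/3) - 3*14
     = 0.065934 * 703.417 - 42
     = 4.379121.
Step 4: Ties present; correction factor C = 1 - 12/(13^3 - 13) = 0.994505. Corrected H = 4.379121 / 0.994505 = 4.403315.
Step 5: Under H0, H ~ chi^2(3); p-value = 0.221078.
Step 6: alpha = 0.05. fail to reject H0.

H = 4.4033, df = 3, p = 0.221078, fail to reject H0.


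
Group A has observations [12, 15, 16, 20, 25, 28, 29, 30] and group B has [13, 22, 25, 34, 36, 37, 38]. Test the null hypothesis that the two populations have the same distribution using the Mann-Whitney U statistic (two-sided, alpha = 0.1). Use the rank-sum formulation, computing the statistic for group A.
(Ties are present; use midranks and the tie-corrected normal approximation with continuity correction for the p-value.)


Step 1: Combine and sort all 15 observations; assign midranks.
sorted (value, group): (12,X), (13,Y), (15,X), (16,X), (20,X), (22,Y), (25,X), (25,Y), (28,X), (29,X), (30,X), (34,Y), (36,Y), (37,Y), (38,Y)
ranks: 12->1, 13->2, 15->3, 16->4, 20->5, 22->6, 25->7.5, 25->7.5, 28->9, 29->10, 30->11, 34->12, 36->13, 37->14, 38->15
Step 2: Rank sum for X: R1 = 1 + 3 + 4 + 5 + 7.5 + 9 + 10 + 11 = 50.5.
Step 3: U_X = R1 - n1(n1+1)/2 = 50.5 - 8*9/2 = 50.5 - 36 = 14.5.
       U_Y = n1*n2 - U_X = 56 - 14.5 = 41.5.
Step 4: Ties are present, so use the tie-corrected normal approximation (with continuity correction) for the p-value.
Step 5: p-value = 0.132118; compare to alpha = 0.1. fail to reject H0.

U_X = 14.5, p = 0.132118, fail to reject H0 at alpha = 0.1.


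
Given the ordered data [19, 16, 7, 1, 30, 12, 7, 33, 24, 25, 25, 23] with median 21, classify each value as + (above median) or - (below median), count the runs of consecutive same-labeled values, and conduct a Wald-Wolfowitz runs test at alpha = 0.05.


Step 1: Compute median = 21; label A = above, B = below.
Labels in order: BBBBABBAAAAA  (n_A = 6, n_B = 6)
Step 2: Count runs R = 4.
Step 3: Under H0 (random ordering), E[R] = 2*n_A*n_B/(n_A+n_B) + 1 = 2*6*6/12 + 1 = 7.0000.
        Var[R] = 2*n_A*n_B*(2*n_A*n_B - n_A - n_B) / ((n_A+n_B)^2 * (n_A+n_B-1)) = 4320/1584 = 2.7273.
        SD[R] = 1.6514.
Step 4: Continuity-corrected z = (R + 0.5 - E[R]) / SD[R] = (4 + 0.5 - 7.0000) / 1.6514 = -1.5138.
Step 5: Two-sided p-value via normal approximation = 2*(1 - Phi(|z|)) = 0.130070.
Step 6: alpha = 0.05. fail to reject H0.

R = 4, z = -1.5138, p = 0.130070, fail to reject H0.


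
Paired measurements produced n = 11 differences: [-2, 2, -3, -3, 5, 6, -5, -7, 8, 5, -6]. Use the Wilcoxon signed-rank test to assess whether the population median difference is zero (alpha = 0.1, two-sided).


Step 1: Drop any zero differences (none here) and take |d_i|.
|d| = [2, 2, 3, 3, 5, 6, 5, 7, 8, 5, 6]
Step 2: Midrank |d_i| (ties get averaged ranks).
ranks: |2|->1.5, |2|->1.5, |3|->3.5, |3|->3.5, |5|->6, |6|->8.5, |5|->6, |7|->10, |8|->11, |5|->6, |6|->8.5
Step 3: Attach original signs; sum ranks with positive sign and with negative sign.
W+ = 1.5 + 6 + 8.5 + 11 + 6 = 33
W- = 1.5 + 3.5 + 3.5 + 6 + 10 + 8.5 = 33
(Check: W+ + W- = 66 should equal n(n+1)/2 = 66.)
Step 4: Test statistic W = min(W+, W-) = 33.
Step 5: Ties in |d|, so use the tie-corrected normal approximation.
        E[W] = n(n+1)/4 = 11*12/4 = 33.
        Tie groups: |d|=2 (t=2), |d|=3 (t=2), |d|=5 (t=3), |d|=6 (t=2); sum(t^3 - t) = 42.
        Var[W] = n(n+1)(2n+1)/24 - sum(t^3-t)/48 = 3036/24 - 42/48 = 125.625.
        z = (W - E[W]) / sqrt(Var[W]) = (33 - 33) / 11.2083 = 0.0000.
        Two-sided p = 2*Phi(z) = 1.000000.
Step 6: alpha = 0.1. fail to reject H0.

W+ = 33, W- = 33, W = min = 33, p = 1.000000, fail to reject H0.


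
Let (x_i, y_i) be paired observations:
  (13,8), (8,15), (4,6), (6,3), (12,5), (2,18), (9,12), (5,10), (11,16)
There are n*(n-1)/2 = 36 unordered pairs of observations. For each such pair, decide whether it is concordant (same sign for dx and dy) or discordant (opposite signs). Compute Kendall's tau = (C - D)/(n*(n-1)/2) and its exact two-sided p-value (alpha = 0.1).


Step 1: Enumerate the 36 unordered pairs (i,j) with i<j and classify each by sign(x_j-x_i) * sign(y_j-y_i).
  (1,2):dx=-5,dy=+7->D; (1,3):dx=-9,dy=-2->C; (1,4):dx=-7,dy=-5->C; (1,5):dx=-1,dy=-3->C
  (1,6):dx=-11,dy=+10->D; (1,7):dx=-4,dy=+4->D; (1,8):dx=-8,dy=+2->D; (1,9):dx=-2,dy=+8->D
  (2,3):dx=-4,dy=-9->C; (2,4):dx=-2,dy=-12->C; (2,5):dx=+4,dy=-10->D; (2,6):dx=-6,dy=+3->D
  (2,7):dx=+1,dy=-3->D; (2,8):dx=-3,dy=-5->C; (2,9):dx=+3,dy=+1->C; (3,4):dx=+2,dy=-3->D
  (3,5):dx=+8,dy=-1->D; (3,6):dx=-2,dy=+12->D; (3,7):dx=+5,dy=+6->C; (3,8):dx=+1,dy=+4->C
  (3,9):dx=+7,dy=+10->C; (4,5):dx=+6,dy=+2->C; (4,6):dx=-4,dy=+15->D; (4,7):dx=+3,dy=+9->C
  (4,8):dx=-1,dy=+7->D; (4,9):dx=+5,dy=+13->C; (5,6):dx=-10,dy=+13->D; (5,7):dx=-3,dy=+7->D
  (5,8):dx=-7,dy=+5->D; (5,9):dx=-1,dy=+11->D; (6,7):dx=+7,dy=-6->D; (6,8):dx=+3,dy=-8->D
  (6,9):dx=+9,dy=-2->D; (7,8):dx=-4,dy=-2->C; (7,9):dx=+2,dy=+4->C; (8,9):dx=+6,dy=+6->C
Step 2: C = 16, D = 20, total pairs = 36.
Step 3: tau = (C - D)/(n(n-1)/2) = (16 - 20)/36 = -0.111111.
Step 4: Exact two-sided p-value (enumerate n! = 362880 permutations of y under H0): p = 0.761414.
Step 5: alpha = 0.1. fail to reject H0.

tau_b = -0.1111 (C=16, D=20), p = 0.761414, fail to reject H0.


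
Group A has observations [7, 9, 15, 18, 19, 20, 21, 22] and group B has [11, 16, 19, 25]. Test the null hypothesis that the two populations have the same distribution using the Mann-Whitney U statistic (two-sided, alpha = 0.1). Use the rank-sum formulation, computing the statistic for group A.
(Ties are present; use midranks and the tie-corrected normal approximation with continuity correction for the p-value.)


Step 1: Combine and sort all 12 observations; assign midranks.
sorted (value, group): (7,X), (9,X), (11,Y), (15,X), (16,Y), (18,X), (19,X), (19,Y), (20,X), (21,X), (22,X), (25,Y)
ranks: 7->1, 9->2, 11->3, 15->4, 16->5, 18->6, 19->7.5, 19->7.5, 20->9, 21->10, 22->11, 25->12
Step 2: Rank sum for X: R1 = 1 + 2 + 4 + 6 + 7.5 + 9 + 10 + 11 = 50.5.
Step 3: U_X = R1 - n1(n1+1)/2 = 50.5 - 8*9/2 = 50.5 - 36 = 14.5.
       U_Y = n1*n2 - U_X = 32 - 14.5 = 17.5.
Step 4: Ties are present, so use the tie-corrected normal approximation (with continuity correction) for the p-value.
Step 5: p-value = 0.864901; compare to alpha = 0.1. fail to reject H0.

U_X = 14.5, p = 0.864901, fail to reject H0 at alpha = 0.1.


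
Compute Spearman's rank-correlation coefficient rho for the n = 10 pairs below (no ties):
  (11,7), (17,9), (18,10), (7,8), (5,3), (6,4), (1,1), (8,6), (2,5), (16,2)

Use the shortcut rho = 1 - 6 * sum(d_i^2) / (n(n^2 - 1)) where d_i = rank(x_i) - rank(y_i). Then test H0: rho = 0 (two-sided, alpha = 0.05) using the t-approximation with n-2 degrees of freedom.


Step 1: Rank x and y separately (midranks; no ties here).
rank(x): 11->7, 17->9, 18->10, 7->5, 5->3, 6->4, 1->1, 8->6, 2->2, 16->8
rank(y): 7->7, 9->9, 10->10, 8->8, 3->3, 4->4, 1->1, 6->6, 5->5, 2->2
Step 2: d_i = R_x(i) - R_y(i); compute d_i^2.
  (7-7)^2=0, (9-9)^2=0, (10-10)^2=0, (5-8)^2=9, (3-3)^2=0, (4-4)^2=0, (1-1)^2=0, (6-6)^2=0, (2-5)^2=9, (8-2)^2=36
sum(d^2) = 54.
Step 3: rho = 1 - 6*54 / (10*(10^2 - 1)) = 1 - 324/990 = 0.672727.
Step 4: Under H0, t = rho * sqrt((n-2)/(1-rho^2)) = 2.5717 ~ t(8).
Step 5: Two-sided p-value from the t-distribution with 8 df = 0.033041.
Step 6: alpha = 0.05. reject H0.

rho = 0.6727, p = 0.033041, reject H0 at alpha = 0.05.


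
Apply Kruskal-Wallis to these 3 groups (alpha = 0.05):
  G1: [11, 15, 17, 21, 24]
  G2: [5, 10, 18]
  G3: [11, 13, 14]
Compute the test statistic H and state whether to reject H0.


Step 1: Combine all N = 11 observations and assign midranks.
sorted (value, group, rank): (5,G2,1), (10,G2,2), (11,G1,3.5), (11,G3,3.5), (13,G3,5), (14,G3,6), (15,G1,7), (17,G1,8), (18,G2,9), (21,G1,10), (24,G1,11)
Step 2: Sum ranks within each group.
R_1 = 39.5 (n_1 = 5)
R_2 = 12 (n_2 = 3)
R_3 = 14.5 (n_3 = 3)
Step 3: H = 12/(N(N+1)) * sum(R_i^2/n_i) - 3(N+1)
     = 12/(11*12) * (39.5^2/5 + 12^2/3 + 14.5^2/3) - 3*12
     = 0.090909 * 430.133 - 36
     = 3.103030.
Step 4: Ties present; correction factor C = 1 - 6/(11^3 - 11) = 0.995455. Corrected H = 3.103030 / 0.995455 = 3.117199.
Step 5: Under H0, H ~ chi^2(2); p-value = 0.210431.
Step 6: alpha = 0.05. fail to reject H0.

H = 3.1172, df = 2, p = 0.210431, fail to reject H0.


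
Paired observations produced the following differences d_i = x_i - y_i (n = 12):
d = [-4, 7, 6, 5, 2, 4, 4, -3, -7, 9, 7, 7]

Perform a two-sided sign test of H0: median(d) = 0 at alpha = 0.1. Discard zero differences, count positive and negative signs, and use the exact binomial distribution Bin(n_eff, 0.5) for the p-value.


Step 1: Discard zero differences. Original n = 12; n_eff = number of nonzero differences = 12.
Nonzero differences (with sign): -4, +7, +6, +5, +2, +4, +4, -3, -7, +9, +7, +7
Step 2: Count signs: positive = 9, negative = 3.
Step 3: Under H0: P(positive) = 0.5, so the number of positives S ~ Bin(12, 0.5).
Step 4: Two-sided exact p-value = sum of Bin(12,0.5) probabilities at or below the observed probability = 0.145996.
Step 5: alpha = 0.1. fail to reject H0.

n_eff = 12, pos = 9, neg = 3, p = 0.145996, fail to reject H0.


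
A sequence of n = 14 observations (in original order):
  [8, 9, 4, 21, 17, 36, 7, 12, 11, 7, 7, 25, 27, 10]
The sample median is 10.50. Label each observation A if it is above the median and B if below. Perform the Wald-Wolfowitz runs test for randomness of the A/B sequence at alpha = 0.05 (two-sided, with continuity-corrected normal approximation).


Step 1: Compute median = 10.50; label A = above, B = below.
Labels in order: BBBAAABAABBAAB  (n_A = 7, n_B = 7)
Step 2: Count runs R = 7.
Step 3: Under H0 (random ordering), E[R] = 2*n_A*n_B/(n_A+n_B) + 1 = 2*7*7/14 + 1 = 8.0000.
        Var[R] = 2*n_A*n_B*(2*n_A*n_B - n_A - n_B) / ((n_A+n_B)^2 * (n_A+n_B-1)) = 8232/2548 = 3.2308.
        SD[R] = 1.7974.
Step 4: Continuity-corrected z = (R + 0.5 - E[R]) / SD[R] = (7 + 0.5 - 8.0000) / 1.7974 = -0.2782.
Step 5: Two-sided p-value via normal approximation = 2*(1 - Phi(|z|)) = 0.780879.
Step 6: alpha = 0.05. fail to reject H0.

R = 7, z = -0.2782, p = 0.780879, fail to reject H0.


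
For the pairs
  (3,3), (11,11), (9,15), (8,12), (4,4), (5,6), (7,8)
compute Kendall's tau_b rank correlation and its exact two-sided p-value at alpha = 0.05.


Step 1: Enumerate the 21 unordered pairs (i,j) with i<j and classify each by sign(x_j-x_i) * sign(y_j-y_i).
  (1,2):dx=+8,dy=+8->C; (1,3):dx=+6,dy=+12->C; (1,4):dx=+5,dy=+9->C; (1,5):dx=+1,dy=+1->C
  (1,6):dx=+2,dy=+3->C; (1,7):dx=+4,dy=+5->C; (2,3):dx=-2,dy=+4->D; (2,4):dx=-3,dy=+1->D
  (2,5):dx=-7,dy=-7->C; (2,6):dx=-6,dy=-5->C; (2,7):dx=-4,dy=-3->C; (3,4):dx=-1,dy=-3->C
  (3,5):dx=-5,dy=-11->C; (3,6):dx=-4,dy=-9->C; (3,7):dx=-2,dy=-7->C; (4,5):dx=-4,dy=-8->C
  (4,6):dx=-3,dy=-6->C; (4,7):dx=-1,dy=-4->C; (5,6):dx=+1,dy=+2->C; (5,7):dx=+3,dy=+4->C
  (6,7):dx=+2,dy=+2->C
Step 2: C = 19, D = 2, total pairs = 21.
Step 3: tau = (C - D)/(n(n-1)/2) = (19 - 2)/21 = 0.809524.
Step 4: Exact two-sided p-value (enumerate n! = 5040 permutations of y under H0): p = 0.010714.
Step 5: alpha = 0.05. reject H0.

tau_b = 0.8095 (C=19, D=2), p = 0.010714, reject H0.


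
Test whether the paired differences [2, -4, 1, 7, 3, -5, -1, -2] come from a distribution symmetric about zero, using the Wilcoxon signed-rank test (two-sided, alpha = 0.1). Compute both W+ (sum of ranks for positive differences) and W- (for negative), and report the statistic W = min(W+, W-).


Step 1: Drop any zero differences (none here) and take |d_i|.
|d| = [2, 4, 1, 7, 3, 5, 1, 2]
Step 2: Midrank |d_i| (ties get averaged ranks).
ranks: |2|->3.5, |4|->6, |1|->1.5, |7|->8, |3|->5, |5|->7, |1|->1.5, |2|->3.5
Step 3: Attach original signs; sum ranks with positive sign and with negative sign.
W+ = 3.5 + 1.5 + 8 + 5 = 18
W- = 6 + 7 + 1.5 + 3.5 = 18
(Check: W+ + W- = 36 should equal n(n+1)/2 = 36.)
Step 4: Test statistic W = min(W+, W-) = 18.
Step 5: Ties in |d|, so use the tie-corrected normal approximation.
        E[W] = n(n+1)/4 = 8*9/4 = 18.
        Tie groups: |d|=1 (t=2), |d|=2 (t=2); sum(t^3 - t) = 12.
        Var[W] = n(n+1)(2n+1)/24 - sum(t^3-t)/48 = 1224/24 - 12/48 = 50.75.
        z = (W - E[W]) / sqrt(Var[W]) = (18 - 18) / 7.1239 = 0.0000.
        Two-sided p = 2*Phi(z) = 1.000000.
Step 6: alpha = 0.1. fail to reject H0.

W+ = 18, W- = 18, W = min = 18, p = 1.000000, fail to reject H0.


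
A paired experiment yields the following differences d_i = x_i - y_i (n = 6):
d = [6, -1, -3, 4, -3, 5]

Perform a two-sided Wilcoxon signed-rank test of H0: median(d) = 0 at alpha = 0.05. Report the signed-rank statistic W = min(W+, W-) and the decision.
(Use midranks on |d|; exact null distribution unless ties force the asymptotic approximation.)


Step 1: Drop any zero differences (none here) and take |d_i|.
|d| = [6, 1, 3, 4, 3, 5]
Step 2: Midrank |d_i| (ties get averaged ranks).
ranks: |6|->6, |1|->1, |3|->2.5, |4|->4, |3|->2.5, |5|->5
Step 3: Attach original signs; sum ranks with positive sign and with negative sign.
W+ = 6 + 4 + 5 = 15
W- = 1 + 2.5 + 2.5 = 6
(Check: W+ + W- = 21 should equal n(n+1)/2 = 21.)
Step 4: Test statistic W = min(W+, W-) = 6.
Step 5: Ties in |d|, so use the tie-corrected normal approximation.
        E[W] = n(n+1)/4 = 6*7/4 = 10.5.
        Tie groups: |d|=3 (t=2); sum(t^3 - t) = 6.
        Var[W] = n(n+1)(2n+1)/24 - sum(t^3-t)/48 = 546/24 - 6/48 = 22.625.
        z = (W - E[W]) / sqrt(Var[W]) = (6 - 10.5) / 4.7566 = -0.9461.
        Two-sided p = 2*Phi(z) = 0.344118.
Step 6: alpha = 0.05. fail to reject H0.

W+ = 15, W- = 6, W = min = 6, p = 0.344118, fail to reject H0.


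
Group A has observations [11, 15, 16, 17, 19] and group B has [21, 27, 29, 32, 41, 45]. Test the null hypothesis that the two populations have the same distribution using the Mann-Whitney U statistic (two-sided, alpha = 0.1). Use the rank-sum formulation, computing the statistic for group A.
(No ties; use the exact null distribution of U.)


Step 1: Combine and sort all 11 observations; assign midranks.
sorted (value, group): (11,X), (15,X), (16,X), (17,X), (19,X), (21,Y), (27,Y), (29,Y), (32,Y), (41,Y), (45,Y)
ranks: 11->1, 15->2, 16->3, 17->4, 19->5, 21->6, 27->7, 29->8, 32->9, 41->10, 45->11
Step 2: Rank sum for X: R1 = 1 + 2 + 3 + 4 + 5 = 15.
Step 3: U_X = R1 - n1(n1+1)/2 = 15 - 5*6/2 = 15 - 15 = 0.
       U_Y = n1*n2 - U_X = 30 - 0 = 30.
Step 4: No ties, so the exact null distribution of U (based on enumerating the C(11,5) = 462 equally likely rank assignments) gives the two-sided p-value.
Step 5: p-value = 0.004329; compare to alpha = 0.1. reject H0.

U_X = 0, p = 0.004329, reject H0 at alpha = 0.1.


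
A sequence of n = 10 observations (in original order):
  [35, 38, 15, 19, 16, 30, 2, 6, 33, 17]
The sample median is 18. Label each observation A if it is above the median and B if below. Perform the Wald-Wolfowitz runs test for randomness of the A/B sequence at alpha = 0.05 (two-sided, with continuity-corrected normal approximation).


Step 1: Compute median = 18; label A = above, B = below.
Labels in order: AABABABBAB  (n_A = 5, n_B = 5)
Step 2: Count runs R = 8.
Step 3: Under H0 (random ordering), E[R] = 2*n_A*n_B/(n_A+n_B) + 1 = 2*5*5/10 + 1 = 6.0000.
        Var[R] = 2*n_A*n_B*(2*n_A*n_B - n_A - n_B) / ((n_A+n_B)^2 * (n_A+n_B-1)) = 2000/900 = 2.2222.
        SD[R] = 1.4907.
Step 4: Continuity-corrected z = (R - 0.5 - E[R]) / SD[R] = (8 - 0.5 - 6.0000) / 1.4907 = 1.0062.
Step 5: Two-sided p-value via normal approximation = 2*(1 - Phi(|z|)) = 0.314305.
Step 6: alpha = 0.05. fail to reject H0.

R = 8, z = 1.0062, p = 0.314305, fail to reject H0.


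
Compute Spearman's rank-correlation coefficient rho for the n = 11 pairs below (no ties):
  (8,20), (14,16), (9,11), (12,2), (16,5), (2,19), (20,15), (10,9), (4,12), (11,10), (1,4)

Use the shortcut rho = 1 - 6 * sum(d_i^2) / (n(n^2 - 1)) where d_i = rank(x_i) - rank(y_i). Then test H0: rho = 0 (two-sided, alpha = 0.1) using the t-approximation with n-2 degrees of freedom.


Step 1: Rank x and y separately (midranks; no ties here).
rank(x): 8->4, 14->9, 9->5, 12->8, 16->10, 2->2, 20->11, 10->6, 4->3, 11->7, 1->1
rank(y): 20->11, 16->9, 11->6, 2->1, 5->3, 19->10, 15->8, 9->4, 12->7, 10->5, 4->2
Step 2: d_i = R_x(i) - R_y(i); compute d_i^2.
  (4-11)^2=49, (9-9)^2=0, (5-6)^2=1, (8-1)^2=49, (10-3)^2=49, (2-10)^2=64, (11-8)^2=9, (6-4)^2=4, (3-7)^2=16, (7-5)^2=4, (1-2)^2=1
sum(d^2) = 246.
Step 3: rho = 1 - 6*246 / (11*(11^2 - 1)) = 1 - 1476/1320 = -0.118182.
Step 4: Under H0, t = rho * sqrt((n-2)/(1-rho^2)) = -0.3570 ~ t(9).
Step 5: Two-sided p-value from the t-distribution with 9 df = 0.729285.
Step 6: alpha = 0.1. fail to reject H0.

rho = -0.1182, p = 0.729285, fail to reject H0 at alpha = 0.1.


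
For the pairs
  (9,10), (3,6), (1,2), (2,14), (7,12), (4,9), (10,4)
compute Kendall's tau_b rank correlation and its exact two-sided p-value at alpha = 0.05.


Step 1: Enumerate the 21 unordered pairs (i,j) with i<j and classify each by sign(x_j-x_i) * sign(y_j-y_i).
  (1,2):dx=-6,dy=-4->C; (1,3):dx=-8,dy=-8->C; (1,4):dx=-7,dy=+4->D; (1,5):dx=-2,dy=+2->D
  (1,6):dx=-5,dy=-1->C; (1,7):dx=+1,dy=-6->D; (2,3):dx=-2,dy=-4->C; (2,4):dx=-1,dy=+8->D
  (2,5):dx=+4,dy=+6->C; (2,6):dx=+1,dy=+3->C; (2,7):dx=+7,dy=-2->D; (3,4):dx=+1,dy=+12->C
  (3,5):dx=+6,dy=+10->C; (3,6):dx=+3,dy=+7->C; (3,7):dx=+9,dy=+2->C; (4,5):dx=+5,dy=-2->D
  (4,6):dx=+2,dy=-5->D; (4,7):dx=+8,dy=-10->D; (5,6):dx=-3,dy=-3->C; (5,7):dx=+3,dy=-8->D
  (6,7):dx=+6,dy=-5->D
Step 2: C = 11, D = 10, total pairs = 21.
Step 3: tau = (C - D)/(n(n-1)/2) = (11 - 10)/21 = 0.047619.
Step 4: Exact two-sided p-value (enumerate n! = 5040 permutations of y under H0): p = 1.000000.
Step 5: alpha = 0.05. fail to reject H0.

tau_b = 0.0476 (C=11, D=10), p = 1.000000, fail to reject H0.
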